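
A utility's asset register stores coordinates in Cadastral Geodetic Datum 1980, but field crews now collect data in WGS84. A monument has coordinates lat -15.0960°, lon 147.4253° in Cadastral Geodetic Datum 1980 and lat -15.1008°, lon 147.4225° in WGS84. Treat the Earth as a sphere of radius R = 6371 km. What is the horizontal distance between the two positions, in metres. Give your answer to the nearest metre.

Δφ = -15.1008° − -15.0960° = -0.0048°; Δλ = 147.4225° − 147.4253° = -0.0028°.
1° along a meridian = πR/180 = 111195 m.
ΔN = Δφ × 111195 = -533.7 m; ΔE = Δλ × 111195 × cos(-15.0960°) = -0.0028 × 111195 × 0.965491 = -300.6 m.
Distance = √(ΔE² + ΔN²) = √((-300.6)² + (-533.7)²) = 612.6 m.

613 m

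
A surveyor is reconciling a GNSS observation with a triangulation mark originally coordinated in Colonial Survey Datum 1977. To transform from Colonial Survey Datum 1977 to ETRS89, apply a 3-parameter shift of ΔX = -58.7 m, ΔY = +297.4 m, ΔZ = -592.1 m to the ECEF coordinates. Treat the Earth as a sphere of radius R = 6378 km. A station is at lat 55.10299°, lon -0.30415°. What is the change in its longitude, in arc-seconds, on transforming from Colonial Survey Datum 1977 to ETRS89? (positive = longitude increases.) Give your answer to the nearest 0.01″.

Δλ = 16.79″

sin φ = 0.820182, cos φ = 0.572103, sin λ = -0.005308, cos λ = 0.999986.
East component: ΔE = −sin λ·ΔX + cos λ·ΔY = −(-0.005308)(-58.7) + (0.999986)(297.4) = 297.08 m.
1° of latitude spans πR/180 = 111317 m; at latitude φ, 1° of longitude spans that × cos φ = 63684.9 m, so Δλ = 297.08 / 63684.9 × 3600 = 16.794″.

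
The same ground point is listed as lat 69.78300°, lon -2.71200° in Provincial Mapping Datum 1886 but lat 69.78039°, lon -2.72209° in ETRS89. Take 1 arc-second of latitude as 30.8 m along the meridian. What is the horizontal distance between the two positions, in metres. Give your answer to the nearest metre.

Δφ = 69.78039° − 69.78300° = -0.00261°; Δλ = -2.72209° − -2.71200° = -0.01009°.
1° of latitude = 3600 × 30.80 = 110880 m.
ΔN = Δφ × 110880 = -289.4 m; ΔE = Δλ × 110880 × cos(69.78300°) = -0.01009 × 110880 × 0.345577 = -386.6 m.
Distance = √(ΔE² + ΔN²) = √((-386.6)² + (-289.4)²) = 482.9 m.

483 m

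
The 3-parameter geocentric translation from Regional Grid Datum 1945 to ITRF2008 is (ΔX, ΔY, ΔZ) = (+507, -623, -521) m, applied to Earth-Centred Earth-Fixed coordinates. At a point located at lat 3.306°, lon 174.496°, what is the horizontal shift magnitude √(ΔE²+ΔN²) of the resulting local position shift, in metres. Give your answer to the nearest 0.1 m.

The local east axis at (φ, λ) is (−sin λ, cos λ, 0), so ΔE = −sin(174.496°)·507 + cos(174.496°)·(-623) = 571.50 m.
The local north axis is (−sin φ cos λ, −sin φ sin λ, cos φ), giving ΔN = 29.103 + 3.446 − 520.133 = -487.58 m.
Horizontal magnitude = √(ΔE² + ΔN²) = √(571.50² + (-487.58)²) = 751.23 m.

751.2 m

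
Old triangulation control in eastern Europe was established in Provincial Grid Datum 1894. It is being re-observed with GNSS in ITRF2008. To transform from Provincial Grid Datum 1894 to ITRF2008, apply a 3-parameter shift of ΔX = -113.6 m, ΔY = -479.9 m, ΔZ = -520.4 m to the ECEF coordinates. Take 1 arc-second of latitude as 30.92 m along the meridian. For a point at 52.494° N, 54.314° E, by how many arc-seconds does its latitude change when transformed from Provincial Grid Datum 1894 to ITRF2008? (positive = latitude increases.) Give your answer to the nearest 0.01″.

Δφ = 1.45″

sin φ = 0.793290, cos φ = 0.608845, sin λ = 0.812226, cos λ = 0.583343.
North component: ΔN = −sin φ cos λ·ΔX − sin φ sin λ·ΔY + cos φ·ΔZ = −(0.793290)(0.583343)(-113.6) − (0.793290)(0.812226)(-479.9) + (0.608845)(-520.4) = 44.94 m.
1° of latitude spans 3600 × 30.92 = 111312 m, so Δφ = 44.94 / 111312 × 3600 = 1.453″.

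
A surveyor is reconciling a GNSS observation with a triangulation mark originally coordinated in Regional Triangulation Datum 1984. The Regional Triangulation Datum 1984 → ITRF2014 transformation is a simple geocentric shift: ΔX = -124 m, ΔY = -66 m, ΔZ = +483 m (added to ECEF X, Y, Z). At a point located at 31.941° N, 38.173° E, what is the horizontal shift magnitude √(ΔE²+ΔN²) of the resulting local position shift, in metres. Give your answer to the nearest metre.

At φ = 31.941°, λ = 38.173°: sin φ = 0.529046, cos φ = 0.848593, sin λ = 0.618038, cos λ = 0.786148.
ΔE = −sin λ·ΔX + cos λ·ΔY = −(0.618038)·(-124) + (0.786148)·(-66) = 24.75 m.
ΔN = −sin φ cos λ·ΔX − sin φ sin λ·ΔY + cos φ·ΔZ = −(0.529046)(0.786148)(-124) − (0.529046)(0.618038)(-66) + (0.848593)(483) = 483.02 m.
Horizontal magnitude = √(ΔE² + ΔN²) = √(24.75² + 483.02²) = 483.66 m.

484 m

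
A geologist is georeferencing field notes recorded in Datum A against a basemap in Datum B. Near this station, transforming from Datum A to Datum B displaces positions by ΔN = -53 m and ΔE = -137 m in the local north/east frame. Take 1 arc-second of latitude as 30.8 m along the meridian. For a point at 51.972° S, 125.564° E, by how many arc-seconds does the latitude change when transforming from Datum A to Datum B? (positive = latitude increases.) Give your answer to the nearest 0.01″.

1″ of latitude = 30.80 m, so Δφ = -53.0 / 30.80 = -1.721″.

Δφ = -1.72″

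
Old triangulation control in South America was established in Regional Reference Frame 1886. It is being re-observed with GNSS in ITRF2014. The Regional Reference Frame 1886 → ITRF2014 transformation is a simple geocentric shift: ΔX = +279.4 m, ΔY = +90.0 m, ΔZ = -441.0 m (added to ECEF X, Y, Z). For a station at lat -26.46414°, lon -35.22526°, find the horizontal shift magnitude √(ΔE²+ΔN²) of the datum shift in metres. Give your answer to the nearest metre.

The local east axis at (φ, λ) is (−sin λ, cos λ, 0), so ΔE = −sin(-35.22526°)·279.4 + cos(-35.22526°)·90.0 = 234.68 m.
The local north axis is (−sin φ cos λ, −sin φ sin λ, cos φ), giving ΔN = 101.712 − 23.134 − 394.789 = -316.21 m.
Horizontal magnitude = √(ΔE² + ΔN²) = √(234.68² + (-316.21)²) = 393.78 m.

394 m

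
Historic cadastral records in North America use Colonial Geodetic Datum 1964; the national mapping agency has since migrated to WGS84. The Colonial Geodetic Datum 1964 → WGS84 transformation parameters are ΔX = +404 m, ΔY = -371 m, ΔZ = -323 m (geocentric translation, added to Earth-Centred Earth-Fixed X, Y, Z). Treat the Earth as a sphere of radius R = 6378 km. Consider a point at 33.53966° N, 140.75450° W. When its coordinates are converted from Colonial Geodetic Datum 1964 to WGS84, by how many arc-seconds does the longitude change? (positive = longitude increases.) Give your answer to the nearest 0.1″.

Δλ = 21.1″

sin φ = 0.552514, cos φ = 0.833504, sin λ = -0.632645, cos λ = -0.774442.
East component: ΔE = −sin λ·ΔX + cos λ·ΔY = −(-0.632645)(404) + (-0.774442)(-371) = 542.91 m.
1° of latitude spans πR/180 = 111317 m; at latitude φ, 1° of longitude spans that × cos φ = 92783.2 m, so Δλ = 542.91 / 92783.2 × 3600 = 21.065″.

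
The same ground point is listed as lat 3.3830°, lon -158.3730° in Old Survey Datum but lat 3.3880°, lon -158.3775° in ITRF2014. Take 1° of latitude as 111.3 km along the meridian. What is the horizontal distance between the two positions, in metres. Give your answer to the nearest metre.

Δφ = 3.3880° − 3.3830° = +0.0050°; Δλ = -158.3775° − -158.3730° = -0.0045°.
ΔN = Δφ × 111300 = 556.5 m; ΔE = Δλ × 111300 × cos(3.3830°) = -0.0045 × 111300 × 0.998257 = -500.0 m.
Distance = √(ΔE² + ΔN²) = √((-500.0)² + 556.5²) = 748.1 m.

748 m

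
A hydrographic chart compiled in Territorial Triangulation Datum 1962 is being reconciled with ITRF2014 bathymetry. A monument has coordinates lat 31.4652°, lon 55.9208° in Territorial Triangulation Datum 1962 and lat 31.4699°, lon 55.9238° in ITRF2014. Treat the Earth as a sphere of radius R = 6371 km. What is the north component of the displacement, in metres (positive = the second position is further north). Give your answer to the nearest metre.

Δφ = 31.4699° − 31.4652° = +0.0047°; Δλ = 55.9238° − 55.9208° = +0.0030°.
1° along a meridian = πR/180 = 111195 m.
ΔN = Δφ × 111195 = 522.6 m; ΔE = Δλ × 111195 × cos(31.4652°) = +0.0030 × 111195 × 0.852957 = 284.5 m.

ΔN = 523 m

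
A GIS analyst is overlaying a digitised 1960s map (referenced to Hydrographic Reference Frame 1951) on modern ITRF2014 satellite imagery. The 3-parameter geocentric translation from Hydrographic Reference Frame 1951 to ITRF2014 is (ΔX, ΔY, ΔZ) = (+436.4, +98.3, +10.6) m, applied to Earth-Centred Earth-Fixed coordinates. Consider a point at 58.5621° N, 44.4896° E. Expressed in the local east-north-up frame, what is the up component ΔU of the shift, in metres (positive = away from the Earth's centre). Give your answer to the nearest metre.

ΔU = 207 m

The local up (radial) axis is (cos φ cos λ, cos φ sin λ, sin φ), giving ΔU = 162.375 + 35.929 + 9.044 = 207.35 m.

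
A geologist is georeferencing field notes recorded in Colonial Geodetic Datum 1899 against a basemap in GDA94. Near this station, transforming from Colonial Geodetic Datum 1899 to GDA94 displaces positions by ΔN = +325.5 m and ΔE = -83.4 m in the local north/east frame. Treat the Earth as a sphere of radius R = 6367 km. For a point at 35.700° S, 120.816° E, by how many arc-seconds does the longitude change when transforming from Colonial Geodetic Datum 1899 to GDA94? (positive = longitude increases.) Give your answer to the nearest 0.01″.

At latitude -35.700°, cos φ = 0.812084.
One radian of longitude at latitude φ spans R cos φ, so Δλ = ΔE / (R cos φ) = -83.4 / (6367000 × 0.812084) = -1.6130e-05 rad = -3.327″.

Δλ = -3.33″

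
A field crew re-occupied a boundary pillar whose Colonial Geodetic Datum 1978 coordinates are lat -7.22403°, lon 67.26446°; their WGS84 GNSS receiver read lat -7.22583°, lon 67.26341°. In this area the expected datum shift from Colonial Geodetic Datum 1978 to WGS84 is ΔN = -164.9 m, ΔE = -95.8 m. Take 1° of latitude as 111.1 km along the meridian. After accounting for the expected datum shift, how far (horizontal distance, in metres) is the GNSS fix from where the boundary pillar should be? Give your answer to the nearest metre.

Observed coordinate differences: Δφ = -0.00180°, Δλ = -0.00105°.
Converting to metres (1° lat = 111100 m, cos φ = 0.992062): observed ΔN = -200.0 m, observed ΔE = -115.7 m.
Subtracting the expected shift leaves a residual of -200.0 − (-164.9) = -35.1 m north and -115.7 − (-95.8) = -19.9 m east.
Residual distance = √((-35.1)² + (-19.9)²) = 40.3 m.

40 m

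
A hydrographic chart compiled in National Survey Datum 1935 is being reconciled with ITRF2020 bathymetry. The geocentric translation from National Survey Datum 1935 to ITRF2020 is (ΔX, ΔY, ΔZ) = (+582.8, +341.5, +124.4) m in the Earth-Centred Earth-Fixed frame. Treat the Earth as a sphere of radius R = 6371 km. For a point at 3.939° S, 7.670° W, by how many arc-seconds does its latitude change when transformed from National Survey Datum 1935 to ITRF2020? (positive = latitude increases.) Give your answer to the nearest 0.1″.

Δφ = 5.2″

sin φ = -0.068694, cos φ = 0.997638, sin λ = -0.133467, cos λ = 0.991053.
North component: ΔN = −sin φ cos λ·ΔX − sin φ sin λ·ΔY + cos φ·ΔZ = −(-0.068694)(0.991053)(582.8) − (-0.068694)(-0.133467)(341.5) + (0.997638)(124.4) = 160.65 m.
1° of latitude spans πR/180 = 111195 m, so Δφ = 160.65 / 111195 × 3600 = 5.201″.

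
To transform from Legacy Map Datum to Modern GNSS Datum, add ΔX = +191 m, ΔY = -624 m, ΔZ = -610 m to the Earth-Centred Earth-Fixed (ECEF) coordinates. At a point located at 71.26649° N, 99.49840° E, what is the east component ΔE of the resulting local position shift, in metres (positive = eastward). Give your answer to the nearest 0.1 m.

At φ = 71.26649°, λ = 99.49840°: sin φ = 0.947023, cos φ = 0.321167, sin λ = 0.986290, cos λ = -0.165020.
ΔE = −sin λ·ΔX + cos λ·ΔY = −(0.986290)·(191) + (-0.165020)·(-624) = -85.41 m.

ΔE = -85.4 m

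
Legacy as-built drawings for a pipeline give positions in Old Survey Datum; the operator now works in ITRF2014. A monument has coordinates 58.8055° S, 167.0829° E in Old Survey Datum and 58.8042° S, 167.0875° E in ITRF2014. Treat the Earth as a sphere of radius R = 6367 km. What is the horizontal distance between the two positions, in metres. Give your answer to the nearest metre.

Δφ = -58.8042° − -58.8055° = +0.0013°; Δλ = 167.0875° − 167.0829° = +0.0046°.
1° along a meridian = πR/180 = 111125 m.
ΔN = Δφ × 111125 = 144.5 m; ΔE = Δλ × 111125 × cos(-58.8055°) = +0.0046 × 111125 × 0.517945 = 264.8 m.
Distance = √(ΔE² + ΔN²) = √(264.8² + 144.5²) = 301.6 m.

302 m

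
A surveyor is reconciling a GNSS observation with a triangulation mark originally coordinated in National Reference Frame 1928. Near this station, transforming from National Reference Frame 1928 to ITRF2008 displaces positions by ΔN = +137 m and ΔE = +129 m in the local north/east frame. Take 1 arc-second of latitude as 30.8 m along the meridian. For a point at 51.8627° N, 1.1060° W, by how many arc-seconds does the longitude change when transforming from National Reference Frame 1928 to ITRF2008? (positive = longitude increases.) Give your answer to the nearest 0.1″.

At latitude 51.8627°, cos φ = 0.617548.
1″ of longitude at this latitude = 30.80 × cos φ = 19.0205 m, so Δλ = 129.0 / 19.0205 = 6.782″.

Δλ = 6.8″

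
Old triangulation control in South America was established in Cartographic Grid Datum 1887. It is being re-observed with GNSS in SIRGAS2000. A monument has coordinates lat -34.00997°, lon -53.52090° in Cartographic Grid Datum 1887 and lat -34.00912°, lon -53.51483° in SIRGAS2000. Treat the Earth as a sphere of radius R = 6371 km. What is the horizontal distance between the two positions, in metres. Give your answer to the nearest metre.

Δφ = -34.00912° − -34.00997° = +0.00085°; Δλ = -53.51483° − -53.52090° = +0.00607°.
1° along a meridian = πR/180 = 111195 m.
ΔN = Δφ × 111195 = 94.5 m; ΔE = Δλ × 111195 × cos(-34.00997°) = +0.00607 × 111195 × 0.828940 = 559.5 m.
Distance = √(ΔE² + ΔN²) = √(559.5² + 94.5²) = 567.4 m.

567 m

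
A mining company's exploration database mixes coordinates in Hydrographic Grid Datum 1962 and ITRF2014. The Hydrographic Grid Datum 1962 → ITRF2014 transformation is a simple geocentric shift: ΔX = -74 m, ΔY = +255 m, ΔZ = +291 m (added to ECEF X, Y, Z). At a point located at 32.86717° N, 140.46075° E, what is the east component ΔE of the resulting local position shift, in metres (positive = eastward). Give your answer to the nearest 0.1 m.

At φ = 32.86717°, λ = 140.46075°: sin φ = 0.542693, cos φ = 0.839931, sin λ = 0.636607, cos λ = -0.771189.
ΔE = −sin λ·ΔX + cos λ·ΔY = −(0.636607)·(-74) + (-0.771189)·(255) = -149.54 m.

ΔE = -149.5 m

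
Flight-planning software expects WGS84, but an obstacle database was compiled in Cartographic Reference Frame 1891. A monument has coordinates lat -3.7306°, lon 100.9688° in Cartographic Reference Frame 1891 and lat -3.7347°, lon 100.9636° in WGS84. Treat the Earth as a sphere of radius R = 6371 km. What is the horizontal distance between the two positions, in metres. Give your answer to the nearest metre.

735 m

Δφ = -3.7347° − -3.7306° = -0.0041°; Δλ = 100.9636° − 100.9688° = -0.0052°.
1° along a meridian = πR/180 = 111195 m.
ΔN = Δφ × 111195 = -455.9 m; ΔE = Δλ × 111195 × cos(-3.7306°) = -0.0052 × 111195 × 0.997881 = -577.0 m.
Distance = √(ΔE² + ΔN²) = √((-577.0)² + (-455.9)²) = 735.4 m.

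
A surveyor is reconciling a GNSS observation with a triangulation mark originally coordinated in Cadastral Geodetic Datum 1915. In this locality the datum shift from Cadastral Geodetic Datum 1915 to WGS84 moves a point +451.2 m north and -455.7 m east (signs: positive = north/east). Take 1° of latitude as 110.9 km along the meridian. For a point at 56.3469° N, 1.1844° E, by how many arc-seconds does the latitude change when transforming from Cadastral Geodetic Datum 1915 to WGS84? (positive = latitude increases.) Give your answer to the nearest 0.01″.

Δφ = 14.65″

1° of latitude = 110.9 km, so Δφ = 451.2 / 110900 = 0.0040685° = 14.647″.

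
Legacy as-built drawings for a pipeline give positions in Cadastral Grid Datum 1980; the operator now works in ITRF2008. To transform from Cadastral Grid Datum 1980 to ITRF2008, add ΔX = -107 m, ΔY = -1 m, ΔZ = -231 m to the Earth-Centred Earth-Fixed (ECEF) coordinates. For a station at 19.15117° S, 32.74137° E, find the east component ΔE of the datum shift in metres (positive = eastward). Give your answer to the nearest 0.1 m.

ΔE = 57.0 m

The local east axis at (φ, λ) is (−sin λ, cos λ, 0), so ΔE = −sin(32.74137°)·(-107) + cos(32.74137°)·(-1) = 57.03 m.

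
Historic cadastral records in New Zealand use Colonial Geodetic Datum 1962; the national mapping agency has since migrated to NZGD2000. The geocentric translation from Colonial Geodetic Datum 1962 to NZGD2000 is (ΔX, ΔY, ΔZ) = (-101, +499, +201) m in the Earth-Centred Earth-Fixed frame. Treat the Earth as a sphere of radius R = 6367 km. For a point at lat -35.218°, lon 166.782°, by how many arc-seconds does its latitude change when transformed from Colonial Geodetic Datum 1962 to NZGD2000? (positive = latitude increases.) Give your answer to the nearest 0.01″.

Δφ = 9.29″

sin φ = -0.576689, cos φ = 0.816964, sin λ = 0.228657, cos λ = -0.973507.
North component: ΔN = −sin φ cos λ·ΔX − sin φ sin λ·ΔY + cos φ·ΔZ = −(-0.576689)(-0.973507)(-101) − (-0.576689)(0.228657)(499) + (0.816964)(201) = 286.71 m.
1° of latitude spans πR/180 = 111125 m, so Δφ = 286.71 / 111125 × 3600 = 9.288″.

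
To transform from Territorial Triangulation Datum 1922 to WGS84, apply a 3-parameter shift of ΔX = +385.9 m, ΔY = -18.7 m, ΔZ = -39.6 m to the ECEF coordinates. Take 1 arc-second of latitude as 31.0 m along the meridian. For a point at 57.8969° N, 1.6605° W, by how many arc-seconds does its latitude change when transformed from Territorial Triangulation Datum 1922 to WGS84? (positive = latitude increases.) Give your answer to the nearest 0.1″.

sin φ = 0.847093, cos φ = 0.531444, sin λ = -0.028977, cos λ = 0.999580.
North component: ΔN = −sin φ cos λ·ΔX − sin φ sin λ·ΔY + cos φ·ΔZ = −(0.847093)(0.999580)(385.9) − (0.847093)(-0.028977)(-18.7) + (0.531444)(-39.6) = -348.26 m.
1° of latitude spans 3600 × 31.00 = 111600 m, so Δφ = -348.26 / 111600 × 3600 = -11.234″.

Δφ = -11.2″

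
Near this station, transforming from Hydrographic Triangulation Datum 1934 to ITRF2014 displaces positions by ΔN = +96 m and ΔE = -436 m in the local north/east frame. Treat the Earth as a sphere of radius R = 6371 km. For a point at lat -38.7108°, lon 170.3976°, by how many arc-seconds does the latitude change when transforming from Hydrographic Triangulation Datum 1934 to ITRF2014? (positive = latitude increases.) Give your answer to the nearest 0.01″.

Δφ = 3.11″

On a sphere of radius R, 1 rad of latitude = R, so Δφ = ΔN / R = 96.0 / 6371000 = 1.5068e-05 rad = 3.108″.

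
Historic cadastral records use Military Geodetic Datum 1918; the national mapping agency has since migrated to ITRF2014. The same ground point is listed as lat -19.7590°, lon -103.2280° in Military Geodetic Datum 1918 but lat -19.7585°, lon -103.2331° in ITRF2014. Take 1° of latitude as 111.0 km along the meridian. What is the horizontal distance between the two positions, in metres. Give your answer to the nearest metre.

536 m

Δφ = -19.7585° − -19.7590° = +0.0005°; Δλ = -103.2331° − -103.2280° = -0.0051°.
ΔN = Δφ × 111000 = 55.5 m; ΔE = Δλ × 111000 × cos(-19.7590°) = -0.0051 × 111000 × 0.941123 = -532.8 m.
Distance = √(ΔE² + ΔN²) = √((-532.8)² + 55.5²) = 535.7 m.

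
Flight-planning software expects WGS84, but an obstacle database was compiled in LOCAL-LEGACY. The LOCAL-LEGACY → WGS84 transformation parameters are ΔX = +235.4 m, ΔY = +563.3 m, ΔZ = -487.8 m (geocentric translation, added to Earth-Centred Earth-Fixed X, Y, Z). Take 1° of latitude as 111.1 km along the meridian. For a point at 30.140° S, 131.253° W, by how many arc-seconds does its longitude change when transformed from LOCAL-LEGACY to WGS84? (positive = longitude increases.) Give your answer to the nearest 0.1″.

sin φ = -0.502115, cos φ = 0.864801, sin λ = -0.751805, cos λ = -0.659385.
East component: ΔE = −sin λ·ΔX + cos λ·ΔY = −(-0.751805)(235.4) + (-0.659385)(563.3) = -194.46 m.
1° of latitude spans 111100 m; at latitude φ, 1° of longitude spans that × cos φ = 96079.4 m, so Δλ = -194.46 / 96079.4 × 3600 = -7.286″.

Δλ = -7.3″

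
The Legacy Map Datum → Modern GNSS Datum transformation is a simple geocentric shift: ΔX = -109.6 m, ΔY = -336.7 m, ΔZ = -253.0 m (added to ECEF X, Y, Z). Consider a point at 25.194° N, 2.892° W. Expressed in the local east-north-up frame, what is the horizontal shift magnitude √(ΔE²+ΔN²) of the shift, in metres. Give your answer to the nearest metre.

The local east axis at (φ, λ) is (−sin λ, cos λ, 0), so ΔE = −sin(-2.892°)·(-109.6) + cos(-2.892°)·(-336.7) = -341.80 m.
The local north axis is (−sin φ cos λ, −sin φ sin λ, cos φ), giving ΔN = 46.596 − 7.231 − 228.933 = -189.57 m.
Horizontal magnitude = √(ΔE² + ΔN²) = √((-341.80)² + (-189.57)²) = 390.85 m.

391 m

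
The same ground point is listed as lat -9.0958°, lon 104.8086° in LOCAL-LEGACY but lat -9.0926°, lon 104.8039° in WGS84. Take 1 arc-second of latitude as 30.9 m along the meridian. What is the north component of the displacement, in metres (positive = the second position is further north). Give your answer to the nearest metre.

ΔN = 356 m

Δφ = -9.0926° − -9.0958° = +0.0032°; Δλ = 104.8039° − 104.8086° = -0.0047°.
1° of latitude = 3600 × 30.90 = 111240 m.
ΔN = Δφ × 111240 = 356.0 m; ΔE = Δλ × 111240 × cos(-9.0958°) = -0.0047 × 111240 × 0.987425 = -516.3 m.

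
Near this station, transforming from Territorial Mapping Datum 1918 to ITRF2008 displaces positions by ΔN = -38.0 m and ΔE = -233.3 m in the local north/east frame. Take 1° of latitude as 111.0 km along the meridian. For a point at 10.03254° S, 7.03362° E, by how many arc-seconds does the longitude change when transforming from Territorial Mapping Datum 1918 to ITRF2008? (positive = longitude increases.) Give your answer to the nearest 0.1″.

At latitude -10.03254°, cos φ = 0.984709.
1° of longitude at this latitude = 111.0 × cos φ = 109.30 km, so Δλ = -233.3 / 109302.7 = -0.0021344° = -7.684″.

Δλ = -7.7″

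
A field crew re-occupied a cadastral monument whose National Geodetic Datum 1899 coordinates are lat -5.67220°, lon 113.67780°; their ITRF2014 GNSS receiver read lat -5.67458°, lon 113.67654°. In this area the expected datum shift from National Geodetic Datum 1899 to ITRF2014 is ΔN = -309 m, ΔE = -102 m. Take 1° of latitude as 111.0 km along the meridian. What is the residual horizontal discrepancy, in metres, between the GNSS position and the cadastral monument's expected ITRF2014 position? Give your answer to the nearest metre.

Observed coordinate differences: Δφ = -0.00238°, Δλ = -0.00126°.
Converting to metres (1° lat = 111000 m, cos φ = 0.995104): observed ΔN = -264.2 m, observed ΔE = -139.2 m.
Subtracting the expected shift leaves a residual of -264.2 − (-309) = 44.8 m north and -139.2 − (-102) = -37.2 m east.
Residual distance = √(44.8² + (-37.2)²) = 58.2 m.

58 m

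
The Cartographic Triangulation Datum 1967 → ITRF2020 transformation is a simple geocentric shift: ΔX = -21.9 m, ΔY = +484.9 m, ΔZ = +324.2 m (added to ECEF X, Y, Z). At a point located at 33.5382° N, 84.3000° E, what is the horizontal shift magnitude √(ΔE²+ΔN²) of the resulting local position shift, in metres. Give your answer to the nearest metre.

The local east axis at (φ, λ) is (−sin λ, cos λ, 0), so ΔE = −sin(84.3000°)·(-21.9) + cos(84.3000°)·484.9 = 69.95 m.
The local north axis is (−sin φ cos λ, −sin φ sin λ, cos φ), giving ΔN = 1.202 − 266.579 + 270.226 = 4.85 m.
Horizontal magnitude = √(ΔE² + ΔN²) = √(69.95² + 4.85²) = 70.12 m.

70 m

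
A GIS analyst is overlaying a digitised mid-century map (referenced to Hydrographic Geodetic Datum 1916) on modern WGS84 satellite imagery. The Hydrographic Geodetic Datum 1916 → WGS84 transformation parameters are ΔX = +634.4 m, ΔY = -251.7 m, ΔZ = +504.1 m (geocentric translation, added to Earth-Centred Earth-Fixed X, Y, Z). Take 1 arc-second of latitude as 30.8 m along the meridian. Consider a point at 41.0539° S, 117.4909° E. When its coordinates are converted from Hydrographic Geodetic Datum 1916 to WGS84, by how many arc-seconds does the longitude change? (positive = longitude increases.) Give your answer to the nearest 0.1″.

sin φ = -0.656769, cos φ = 0.754092, sin λ = 0.887084, cos λ = -0.461608.
East component: ΔE = −sin λ·ΔX + cos λ·ΔY = −(0.887084)(634.4) + (-0.461608)(-251.7) = -446.58 m.
1° of latitude spans 3600 × 30.80 = 110880 m; at latitude φ, 1° of longitude spans that × cos φ = 83613.7 m, so Δλ = -446.58 / 83613.7 × 3600 = -19.228″.

Δλ = -19.2″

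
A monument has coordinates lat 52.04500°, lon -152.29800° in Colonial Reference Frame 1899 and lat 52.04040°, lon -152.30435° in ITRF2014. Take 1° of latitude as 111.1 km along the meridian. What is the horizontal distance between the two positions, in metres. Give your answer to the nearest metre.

670 m

Δφ = 52.04040° − 52.04500° = -0.00460°; Δλ = -152.30435° − -152.29800° = -0.00635°.
ΔN = Δφ × 111100 = -511.1 m; ΔE = Δλ × 111100 × cos(52.04500°) = -0.00635 × 111100 × 0.615042 = -433.9 m.
Distance = √(ΔE² + ΔN²) = √((-433.9)² + (-511.1)²) = 670.4 m.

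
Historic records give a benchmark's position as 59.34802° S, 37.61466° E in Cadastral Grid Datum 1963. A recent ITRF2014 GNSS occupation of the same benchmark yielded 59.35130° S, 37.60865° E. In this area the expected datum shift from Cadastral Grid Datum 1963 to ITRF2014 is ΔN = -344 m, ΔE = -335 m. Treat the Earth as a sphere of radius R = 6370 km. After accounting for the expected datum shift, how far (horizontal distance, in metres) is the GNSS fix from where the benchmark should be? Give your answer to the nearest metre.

21 m

Observed coordinate differences: Δφ = -0.00328°, Δλ = -0.00601°.
Converting to metres (1° lat = 111177 m, cos φ = 0.509822): observed ΔN = -364.7 m, observed ΔE = -340.7 m.
Subtracting the expected shift leaves a residual of -364.7 − (-344) = -20.7 m north and -340.7 − (-335) = -5.7 m east.
Residual distance = √((-20.7)² + (-5.7)²) = 21.4 m.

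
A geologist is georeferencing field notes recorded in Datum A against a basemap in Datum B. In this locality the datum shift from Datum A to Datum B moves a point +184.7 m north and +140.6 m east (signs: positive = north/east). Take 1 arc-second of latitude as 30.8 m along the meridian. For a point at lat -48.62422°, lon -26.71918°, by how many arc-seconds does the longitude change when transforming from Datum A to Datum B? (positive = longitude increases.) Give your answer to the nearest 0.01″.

Δλ = 6.91″

At latitude -48.62422°, cos φ = 0.660995.
1″ of longitude at this latitude = 30.80 × cos φ = 20.3586 m, so Δλ = 140.6 / 20.3586 = 6.906″.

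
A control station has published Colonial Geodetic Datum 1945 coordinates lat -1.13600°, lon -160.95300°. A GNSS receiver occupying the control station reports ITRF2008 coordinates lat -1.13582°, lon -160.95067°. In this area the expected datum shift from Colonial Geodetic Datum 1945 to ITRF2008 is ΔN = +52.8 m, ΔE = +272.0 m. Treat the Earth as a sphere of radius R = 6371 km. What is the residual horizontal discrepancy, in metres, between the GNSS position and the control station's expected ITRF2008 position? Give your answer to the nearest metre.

Observed coordinate differences: Δφ = +0.00018°, Δλ = +0.00233°.
Converting to metres (1° lat = 111195 m, cos φ = 0.999803): observed ΔN = 20.0 m, observed ΔE = 259.0 m.
Subtracting the expected shift leaves a residual of 20.0 − (52.8) = -32.8 m north and 259.0 − (272.0) = -13.0 m east.
Residual distance = √((-32.8)² + (-13.0)²) = 35.3 m.

35 m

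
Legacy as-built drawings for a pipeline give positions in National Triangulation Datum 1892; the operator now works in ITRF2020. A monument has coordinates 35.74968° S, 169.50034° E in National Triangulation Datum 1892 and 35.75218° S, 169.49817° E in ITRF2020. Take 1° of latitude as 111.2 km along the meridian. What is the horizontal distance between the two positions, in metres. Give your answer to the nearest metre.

340 m

Δφ = -35.75218° − -35.74968° = -0.00250°; Δλ = 169.49817° − 169.50034° = -0.00217°.
ΔN = Δφ × 111200 = -278.0 m; ΔE = Δλ × 111200 × cos(-35.74968°) = -0.00217 × 111200 × 0.811577 = -195.8 m.
Distance = √(ΔE² + ΔN²) = √((-195.8)² + (-278.0)²) = 340.1 m.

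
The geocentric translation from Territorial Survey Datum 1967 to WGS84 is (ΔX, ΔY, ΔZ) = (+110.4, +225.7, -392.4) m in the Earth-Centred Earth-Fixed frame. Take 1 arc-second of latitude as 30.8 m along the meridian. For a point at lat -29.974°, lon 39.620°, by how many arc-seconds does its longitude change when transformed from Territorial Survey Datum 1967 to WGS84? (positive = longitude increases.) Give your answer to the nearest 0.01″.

sin φ = -0.499607, cos φ = 0.866252, sin λ = 0.637693, cos λ = 0.770291.
East component: ΔE = −sin λ·ΔX + cos λ·ΔY = −(0.637693)(110.4) + (0.770291)(225.7) = 103.45 m.
1° of latitude spans 3600 × 30.80 = 110880 m; at latitude φ, 1° of longitude spans that × cos φ = 96050.0 m, so Δλ = 103.45 / 96050.0 × 3600 = 3.877″.

Δλ = 3.88″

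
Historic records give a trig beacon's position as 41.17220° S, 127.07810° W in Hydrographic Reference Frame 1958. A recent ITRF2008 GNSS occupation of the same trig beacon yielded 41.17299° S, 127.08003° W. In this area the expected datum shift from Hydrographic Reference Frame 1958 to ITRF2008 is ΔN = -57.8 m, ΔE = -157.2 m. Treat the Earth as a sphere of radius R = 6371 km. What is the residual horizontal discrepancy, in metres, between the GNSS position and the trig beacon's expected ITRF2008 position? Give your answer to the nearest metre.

Observed coordinate differences: Δφ = -0.00079°, Δλ = -0.00193°.
Converting to metres (1° lat = 111195 m, cos φ = 0.752734): observed ΔN = -87.8 m, observed ΔE = -161.5 m.
Subtracting the expected shift leaves a residual of -87.8 − (-57.8) = -30.0 m north and -161.5 − (-157.2) = -4.3 m east.
Residual distance = √((-30.0)² + (-4.3)²) = 30.4 m.

30 m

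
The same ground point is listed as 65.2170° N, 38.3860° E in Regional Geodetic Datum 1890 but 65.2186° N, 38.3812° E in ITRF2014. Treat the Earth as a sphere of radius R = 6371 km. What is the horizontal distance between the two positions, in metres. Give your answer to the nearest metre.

286 m

Δφ = 65.2186° − 65.2170° = +0.0016°; Δλ = 38.3812° − 38.3860° = -0.0048°.
1° along a meridian = πR/180 = 111195 m.
ΔN = Δφ × 111195 = 177.9 m; ΔE = Δλ × 111195 × cos(65.2170°) = -0.0048 × 111195 × 0.419183 = -223.7 m.
Distance = √(ΔE² + ΔN²) = √((-223.7)² + 177.9²) = 285.8 m.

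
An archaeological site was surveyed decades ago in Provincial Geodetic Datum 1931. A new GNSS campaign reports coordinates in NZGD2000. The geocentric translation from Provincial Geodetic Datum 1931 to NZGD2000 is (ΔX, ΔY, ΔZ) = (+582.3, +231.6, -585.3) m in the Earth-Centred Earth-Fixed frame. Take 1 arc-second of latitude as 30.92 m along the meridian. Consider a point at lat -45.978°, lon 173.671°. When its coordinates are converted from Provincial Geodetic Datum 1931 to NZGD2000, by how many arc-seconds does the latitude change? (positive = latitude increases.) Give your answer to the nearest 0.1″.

Δφ = -26.0″

sin φ = -0.719073, cos φ = 0.694935, sin λ = 0.110237, cos λ = -0.993905.
North component: ΔN = −sin φ cos λ·ΔX − sin φ sin λ·ΔY + cos φ·ΔZ = −(-0.719073)(-0.993905)(582.3) − (-0.719073)(0.110237)(231.6) + (0.694935)(-585.3) = -804.55 m.
1° of latitude spans 3600 × 30.92 = 111312 m, so Δφ = -804.55 / 111312 × 3600 = -26.020″.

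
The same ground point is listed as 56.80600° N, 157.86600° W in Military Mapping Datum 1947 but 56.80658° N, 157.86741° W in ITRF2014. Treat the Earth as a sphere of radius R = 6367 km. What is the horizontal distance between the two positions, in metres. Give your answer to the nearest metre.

Δφ = 56.80658° − 56.80600° = +0.00058°; Δλ = -157.86741° − -157.86600° = -0.00141°.
1° along a meridian = πR/180 = 111125 m.
ΔN = Δφ × 111125 = 64.5 m; ΔE = Δλ × 111125 × cos(56.80600°) = -0.00141 × 111125 × 0.547476 = -85.8 m.
Distance = √(ΔE² + ΔN²) = √((-85.8)² + 64.5²) = 107.3 m.

107 m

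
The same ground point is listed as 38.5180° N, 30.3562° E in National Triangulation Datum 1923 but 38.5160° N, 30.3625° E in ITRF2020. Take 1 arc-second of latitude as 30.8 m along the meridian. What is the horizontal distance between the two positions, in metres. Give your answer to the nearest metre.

590 m

Δφ = 38.5160° − 38.5180° = -0.0020°; Δλ = 30.3625° − 30.3562° = +0.0063°.
1° of latitude = 3600 × 30.80 = 110880 m.
ΔN = Δφ × 110880 = -221.8 m; ΔE = Δλ × 110880 × cos(38.5180°) = +0.0063 × 110880 × 0.782413 = 546.5 m.
Distance = √(ΔE² + ΔN²) = √(546.5² + (-221.8)²) = 589.8 m.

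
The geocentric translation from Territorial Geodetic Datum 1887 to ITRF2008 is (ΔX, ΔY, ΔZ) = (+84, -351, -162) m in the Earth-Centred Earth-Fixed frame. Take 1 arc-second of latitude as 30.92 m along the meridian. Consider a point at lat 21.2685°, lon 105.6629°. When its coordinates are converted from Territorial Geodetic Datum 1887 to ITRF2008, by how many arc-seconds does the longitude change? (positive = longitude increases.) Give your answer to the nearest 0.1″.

Δλ = 0.5″

sin φ = 0.362739, cos φ = 0.931891, sin λ = 0.962867, cos λ = -0.269977.
East component: ΔE = −sin λ·ΔX + cos λ·ΔY = −(0.962867)(84) + (-0.269977)(-351) = 13.88 m.
1° of latitude spans 3600 × 30.92 = 111312 m; at latitude φ, 1° of longitude spans that × cos φ = 103730.6 m, so Δλ = 13.88 / 103730.6 × 3600 = 0.482″.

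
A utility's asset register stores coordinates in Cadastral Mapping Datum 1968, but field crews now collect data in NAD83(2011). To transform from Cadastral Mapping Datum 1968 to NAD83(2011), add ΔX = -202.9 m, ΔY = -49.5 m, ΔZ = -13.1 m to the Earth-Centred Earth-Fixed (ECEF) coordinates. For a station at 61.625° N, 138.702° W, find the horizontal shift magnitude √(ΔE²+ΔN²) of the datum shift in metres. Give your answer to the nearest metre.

At φ = 61.625°, λ = -138.702°: sin φ = 0.879856, cos φ = 0.475240, sin λ = -0.659975, cos λ = -0.751287.
ΔE = −sin λ·ΔX + cos λ·ΔY = −(-0.659975)·(-202.9) + (-0.751287)·(-49.5) = -96.72 m.
ΔN = −sin φ cos λ·ΔX − sin φ sin λ·ΔY + cos φ·ΔZ = −(0.879856)(-0.751287)(-202.9) − (0.879856)(-0.659975)(-49.5) + (0.475240)(-13.1) = -169.09 m.
Horizontal magnitude = √(ΔE² + ΔN²) = √((-96.72)² + (-169.09)²) = 194.80 m.

195 m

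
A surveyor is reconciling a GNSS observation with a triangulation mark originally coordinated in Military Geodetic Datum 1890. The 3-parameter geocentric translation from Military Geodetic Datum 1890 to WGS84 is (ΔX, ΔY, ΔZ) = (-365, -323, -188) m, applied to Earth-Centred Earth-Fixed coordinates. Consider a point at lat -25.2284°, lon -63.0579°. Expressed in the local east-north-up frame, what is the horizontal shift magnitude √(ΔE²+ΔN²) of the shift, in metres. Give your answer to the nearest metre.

The local east axis at (φ, λ) is (−sin λ, cos λ, 0), so ΔE = −sin(-63.0579°)·(-365) + cos(-63.0579°)·(-323) = -471.73 m.
The local north axis is (−sin φ cos λ, −sin φ sin λ, cos φ), giving ΔN = -70.489 + 122.729 − 170.068 = -117.83 m.
Horizontal magnitude = √(ΔE² + ΔN²) = √((-471.73)² + (-117.83)²) = 486.23 m.

486 m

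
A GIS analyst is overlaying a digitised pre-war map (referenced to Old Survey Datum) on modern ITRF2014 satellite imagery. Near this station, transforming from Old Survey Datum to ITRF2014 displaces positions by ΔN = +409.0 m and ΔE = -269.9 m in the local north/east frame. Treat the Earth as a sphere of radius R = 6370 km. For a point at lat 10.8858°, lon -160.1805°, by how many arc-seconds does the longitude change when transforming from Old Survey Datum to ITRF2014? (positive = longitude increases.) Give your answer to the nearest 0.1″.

Δλ = -8.9″

At latitude 10.8858°, cos φ = 0.982006.
One radian of longitude at latitude φ spans R cos φ, so Δλ = ΔE / (R cos φ) = -269.9 / (6370000 × 0.982006) = -4.3147e-05 rad = -8.900″.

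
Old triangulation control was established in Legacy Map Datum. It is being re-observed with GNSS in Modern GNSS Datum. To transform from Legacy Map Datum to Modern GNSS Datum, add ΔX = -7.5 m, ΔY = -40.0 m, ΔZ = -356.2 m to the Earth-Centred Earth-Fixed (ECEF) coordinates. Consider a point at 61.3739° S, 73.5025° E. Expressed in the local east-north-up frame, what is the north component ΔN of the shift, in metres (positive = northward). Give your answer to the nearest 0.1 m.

The local north axis is (−sin φ cos λ, −sin φ sin λ, cos φ), giving ΔN = -1.869 − 33.665 − 170.652 = -206.19 m.

ΔN = -206.2 m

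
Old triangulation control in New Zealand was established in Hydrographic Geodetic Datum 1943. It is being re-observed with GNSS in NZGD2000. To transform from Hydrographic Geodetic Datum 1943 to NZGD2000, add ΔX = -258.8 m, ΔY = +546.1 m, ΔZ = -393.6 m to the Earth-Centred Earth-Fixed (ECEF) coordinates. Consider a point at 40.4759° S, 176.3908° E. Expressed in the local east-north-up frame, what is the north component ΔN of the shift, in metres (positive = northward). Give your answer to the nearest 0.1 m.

At φ = -40.4759°, λ = 176.3908°: sin φ = -0.649128, cos φ = 0.760679, sin λ = 0.062951, cos λ = -0.998017.
ΔN = −sin φ cos λ·ΔX − sin φ sin λ·ΔY + cos φ·ΔZ = −(-0.649128)(-0.998017)(-258.8) − (-0.649128)(0.062951)(546.1) + (0.760679)(-393.6) = -109.43 m.

ΔN = -109.4 m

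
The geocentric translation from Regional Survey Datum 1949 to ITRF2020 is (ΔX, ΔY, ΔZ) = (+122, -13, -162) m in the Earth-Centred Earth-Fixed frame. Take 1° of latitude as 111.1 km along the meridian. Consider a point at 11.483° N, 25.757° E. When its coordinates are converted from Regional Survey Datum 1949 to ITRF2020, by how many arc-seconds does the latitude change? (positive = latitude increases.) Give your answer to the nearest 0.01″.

Δφ = -5.82″

sin φ = 0.199077, cos φ = 0.979984, sin λ = 0.434555, cos λ = 0.900645.
North component: ΔN = −sin φ cos λ·ΔX − sin φ sin λ·ΔY + cos φ·ΔZ = −(0.199077)(0.900645)(122) − (0.199077)(0.434555)(-13) + (0.979984)(-162) = -179.51 m.
1° of latitude spans 111100 m, so Δφ = -179.51 / 111100 × 3600 = -5.817″.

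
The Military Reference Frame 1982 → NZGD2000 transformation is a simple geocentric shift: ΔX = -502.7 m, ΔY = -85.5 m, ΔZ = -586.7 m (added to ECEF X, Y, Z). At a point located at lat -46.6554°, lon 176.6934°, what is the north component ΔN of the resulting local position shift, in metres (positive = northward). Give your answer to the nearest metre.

The local north axis is (−sin φ cos λ, −sin φ sin λ, cos φ), giving ΔN = 364.974 − 3.586 − 402.702 = -41.31 m.

ΔN = -41 m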